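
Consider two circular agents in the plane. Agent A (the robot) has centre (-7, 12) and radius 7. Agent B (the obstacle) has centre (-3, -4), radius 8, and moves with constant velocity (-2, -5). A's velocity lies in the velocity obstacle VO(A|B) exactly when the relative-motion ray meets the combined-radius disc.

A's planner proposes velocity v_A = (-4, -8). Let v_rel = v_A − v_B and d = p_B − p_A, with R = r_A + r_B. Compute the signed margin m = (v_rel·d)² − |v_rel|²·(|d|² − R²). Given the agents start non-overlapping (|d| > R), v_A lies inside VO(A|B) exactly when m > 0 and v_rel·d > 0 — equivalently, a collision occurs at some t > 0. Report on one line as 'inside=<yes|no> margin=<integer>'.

d = (4, -16),  |d|² = 272;  R = 7+8 = 15,  c = 272−15² = 47
v_rel = (-2, -3),  |v_rel|² = 13;  v_rel·d = (-2)·(4) + (-3)·(-16) = 40
13·t² − 80·t + 47 = 0  ⇒  m = 40² − 13·47 = 989
m = 989 > 0,  v_rel·d = 40 > 0  ⇒  inside

inside=yes margin=989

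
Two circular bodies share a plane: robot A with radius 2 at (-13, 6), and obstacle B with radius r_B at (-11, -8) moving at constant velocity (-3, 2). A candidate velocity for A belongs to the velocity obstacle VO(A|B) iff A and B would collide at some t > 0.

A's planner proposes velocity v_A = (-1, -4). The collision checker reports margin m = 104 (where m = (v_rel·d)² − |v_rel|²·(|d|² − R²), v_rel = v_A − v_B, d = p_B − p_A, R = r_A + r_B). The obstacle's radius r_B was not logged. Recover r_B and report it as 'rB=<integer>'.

m = 104
d = (2, -14);  v_rel = (2, -6),  |v_rel|² = 40
v_rel×d = (2)·(-14) − (-6)·(2) = -16
since m = R²·40 − (-16)²:  R² = (256 + 104) / 40 = 9
R = √9 = 3  ⇒  r_B = 3 − 2 = 1

rB=1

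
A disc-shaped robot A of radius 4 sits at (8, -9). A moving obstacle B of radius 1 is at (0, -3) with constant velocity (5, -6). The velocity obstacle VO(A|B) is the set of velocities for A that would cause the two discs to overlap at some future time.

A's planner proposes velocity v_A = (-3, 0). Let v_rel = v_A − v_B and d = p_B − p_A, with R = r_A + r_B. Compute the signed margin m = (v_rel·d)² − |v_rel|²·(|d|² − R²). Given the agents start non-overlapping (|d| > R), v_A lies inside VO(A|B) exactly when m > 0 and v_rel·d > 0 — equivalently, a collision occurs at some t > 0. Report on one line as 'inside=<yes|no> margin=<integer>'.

d = (-8, 6),  |d|² = 100;  R = 4+1 = 5,  c = 100−5² = 75
v_rel = (-8, 6),  |v_rel|² = 100;  v_rel·d = (-8)·(-8) + (6)·(6) = 100
100·t² − 200·t + 75 = 0  ⇒  m = 100² − 100·75 = 2500
m = 2500 > 0,  v_rel·d = 100 > 0  ⇒  inside

inside=yes margin=2500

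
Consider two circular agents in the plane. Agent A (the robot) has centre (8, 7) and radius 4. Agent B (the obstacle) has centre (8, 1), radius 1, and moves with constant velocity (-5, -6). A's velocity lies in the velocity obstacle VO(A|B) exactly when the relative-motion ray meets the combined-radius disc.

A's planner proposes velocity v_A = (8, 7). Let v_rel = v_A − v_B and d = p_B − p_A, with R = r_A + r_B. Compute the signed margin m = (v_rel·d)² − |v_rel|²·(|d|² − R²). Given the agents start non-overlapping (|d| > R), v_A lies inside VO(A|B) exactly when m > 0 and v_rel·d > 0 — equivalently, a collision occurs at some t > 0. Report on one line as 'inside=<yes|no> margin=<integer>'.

d = (0, -6),  |d|² = 36;  R = 4+1 = 5,  c = 36−5² = 11
v_rel = (13, 13),  |v_rel|² = 338;  v_rel·d = (13)·(0) + (13)·(-6) = -78
338·t² + 156·t + 11 = 0  ⇒  m = (-78)² − 338·11 = 2366
m = 2366 > 0,  v_rel·d = -78 < 0  ⇒  outside

inside=no margin=2366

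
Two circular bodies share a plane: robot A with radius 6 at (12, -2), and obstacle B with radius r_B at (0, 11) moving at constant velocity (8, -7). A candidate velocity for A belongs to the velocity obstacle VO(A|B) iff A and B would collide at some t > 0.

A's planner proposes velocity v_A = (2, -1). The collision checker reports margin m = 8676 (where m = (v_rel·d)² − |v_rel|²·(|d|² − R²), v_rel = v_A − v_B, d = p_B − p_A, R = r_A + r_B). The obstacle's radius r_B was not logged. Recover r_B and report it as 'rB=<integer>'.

m = 8676
d = (-12, 13);  v_rel = (-6, 6),  |v_rel|² = 72
v_rel×d = (-6)·(13) − (6)·(-12) = -6
since m = R²·72 − (-6)²:  R² = (36 + 8676) / 72 = 121
R = √121 = 11  ⇒  r_B = 11 − 6 = 5

rB=5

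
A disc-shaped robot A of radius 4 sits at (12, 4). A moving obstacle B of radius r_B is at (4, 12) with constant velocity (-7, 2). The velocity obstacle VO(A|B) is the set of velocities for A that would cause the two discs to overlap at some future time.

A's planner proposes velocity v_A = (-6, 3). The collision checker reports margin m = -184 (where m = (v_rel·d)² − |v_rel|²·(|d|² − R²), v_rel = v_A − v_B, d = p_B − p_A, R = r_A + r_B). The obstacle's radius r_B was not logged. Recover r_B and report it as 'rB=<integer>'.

m = -184
d = (-8, 8);  v_rel = (1, 1),  |v_rel|² = 2
v_rel×d = (1)·(8) − (1)·(-8) = 16
since m = R²·2 − 16²:  R² = (256 + -184) / 2 = 36
R = √36 = 6  ⇒  r_B = 6 − 4 = 2

rB=2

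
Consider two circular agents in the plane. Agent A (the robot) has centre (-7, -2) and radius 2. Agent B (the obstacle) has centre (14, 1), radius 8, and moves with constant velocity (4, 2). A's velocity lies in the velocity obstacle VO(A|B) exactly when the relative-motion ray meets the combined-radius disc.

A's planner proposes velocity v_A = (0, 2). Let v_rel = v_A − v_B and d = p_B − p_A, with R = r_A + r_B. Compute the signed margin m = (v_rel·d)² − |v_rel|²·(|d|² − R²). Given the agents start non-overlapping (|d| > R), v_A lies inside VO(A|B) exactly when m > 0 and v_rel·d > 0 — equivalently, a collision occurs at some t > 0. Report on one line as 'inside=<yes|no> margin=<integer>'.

d = (21, 3),  |d|² = 450;  R = 2+8 = 10,  c = 450−10² = 350
v_rel = (-4, 0),  |v_rel|² = 16;  v_rel·d = (-4)·(21) + (0)·(3) = -84
16·t² + 168·t + 350 = 0  ⇒  m = (-84)² − 16·350 = 1456
m = 1456 > 0,  v_rel·d = -84 < 0  ⇒  outside

inside=no margin=1456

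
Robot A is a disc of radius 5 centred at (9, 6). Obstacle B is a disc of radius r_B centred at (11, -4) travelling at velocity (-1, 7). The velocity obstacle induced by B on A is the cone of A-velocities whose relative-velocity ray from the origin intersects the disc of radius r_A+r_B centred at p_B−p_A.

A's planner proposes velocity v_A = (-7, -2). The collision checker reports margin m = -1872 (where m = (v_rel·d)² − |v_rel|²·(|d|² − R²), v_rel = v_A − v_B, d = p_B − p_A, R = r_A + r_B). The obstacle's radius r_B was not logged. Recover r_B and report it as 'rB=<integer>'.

m = -1872
d = (2, -10);  v_rel = (-6, -9),  |v_rel|² = 117
v_rel×d = (-6)·(-10) − (-9)·(2) = 78
since m = R²·117 − 78²:  R² = (6084 + -1872) / 117 = 36
R = √36 = 6  ⇒  r_B = 6 − 5 = 1

rB=1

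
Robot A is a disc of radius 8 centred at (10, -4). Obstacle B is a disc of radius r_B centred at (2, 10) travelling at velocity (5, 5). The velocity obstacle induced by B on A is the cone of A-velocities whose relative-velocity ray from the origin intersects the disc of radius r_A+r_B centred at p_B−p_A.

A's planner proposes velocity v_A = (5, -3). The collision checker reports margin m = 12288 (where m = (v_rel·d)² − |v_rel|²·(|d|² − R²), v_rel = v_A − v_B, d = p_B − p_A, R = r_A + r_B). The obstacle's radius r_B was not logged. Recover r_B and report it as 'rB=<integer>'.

m = 12288
d = (-8, 14);  v_rel = (0, -8),  |v_rel|² = 64
v_rel×d = (0)·(14) − (-8)·(-8) = -64
since m = R²·64 − (-64)²:  R² = (4096 + 12288) / 64 = 256
R = √256 = 16  ⇒  r_B = 16 − 8 = 8

rB=8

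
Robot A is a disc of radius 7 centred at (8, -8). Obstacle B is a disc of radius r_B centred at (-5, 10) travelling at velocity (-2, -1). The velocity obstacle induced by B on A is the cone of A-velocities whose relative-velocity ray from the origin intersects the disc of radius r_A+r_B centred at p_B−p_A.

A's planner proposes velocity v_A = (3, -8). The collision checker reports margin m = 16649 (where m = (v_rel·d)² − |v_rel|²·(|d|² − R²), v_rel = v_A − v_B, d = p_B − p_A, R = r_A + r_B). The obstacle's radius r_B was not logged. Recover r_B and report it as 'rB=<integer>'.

m = 16649
d = (-13, 18);  v_rel = (5, -7),  |v_rel|² = 74
v_rel×d = (5)·(18) − (-7)·(-13) = -1
since m = R²·74 − (-1)²:  R² = (1 + 16649) / 74 = 225
R = √225 = 15  ⇒  r_B = 15 − 7 = 8

rB=8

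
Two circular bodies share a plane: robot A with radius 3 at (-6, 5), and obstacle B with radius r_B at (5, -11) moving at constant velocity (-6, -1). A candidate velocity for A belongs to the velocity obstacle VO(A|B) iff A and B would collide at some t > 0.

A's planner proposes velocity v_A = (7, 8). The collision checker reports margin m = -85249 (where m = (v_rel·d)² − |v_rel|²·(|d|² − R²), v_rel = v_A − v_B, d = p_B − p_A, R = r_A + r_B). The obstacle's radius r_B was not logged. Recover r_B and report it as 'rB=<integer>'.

m = -85249
d = (11, -16);  v_rel = (13, 9),  |v_rel|² = 250
v_rel×d = (13)·(-16) − (9)·(11) = -307
since m = R²·250 − (-307)²:  R² = (94249 + -85249) / 250 = 36
R = √36 = 6  ⇒  r_B = 6 − 3 = 3

rB=3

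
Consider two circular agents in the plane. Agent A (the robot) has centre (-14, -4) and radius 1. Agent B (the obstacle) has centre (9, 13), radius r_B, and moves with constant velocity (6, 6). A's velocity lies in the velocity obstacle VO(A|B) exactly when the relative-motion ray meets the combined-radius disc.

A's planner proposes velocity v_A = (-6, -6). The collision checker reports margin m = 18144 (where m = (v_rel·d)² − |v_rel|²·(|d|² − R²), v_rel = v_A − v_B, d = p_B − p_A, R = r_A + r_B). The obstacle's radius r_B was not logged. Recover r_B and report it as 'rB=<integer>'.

m = 18144
d = (23, 17);  v_rel = (-12, -12),  |v_rel|² = 288
v_rel×d = (-12)·(17) − (-12)·(23) = 72
since m = R²·288 − 72²:  R² = (5184 + 18144) / 288 = 81
R = √81 = 9  ⇒  r_B = 9 − 1 = 8

rB=8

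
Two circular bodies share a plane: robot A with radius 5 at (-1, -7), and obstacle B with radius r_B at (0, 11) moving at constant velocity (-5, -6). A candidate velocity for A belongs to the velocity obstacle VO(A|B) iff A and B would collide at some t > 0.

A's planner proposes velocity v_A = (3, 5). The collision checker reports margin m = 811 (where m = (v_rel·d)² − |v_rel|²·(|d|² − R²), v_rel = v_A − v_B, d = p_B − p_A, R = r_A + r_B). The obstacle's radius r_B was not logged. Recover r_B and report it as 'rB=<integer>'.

m = 811
d = (1, 18);  v_rel = (8, 11),  |v_rel|² = 185
v_rel×d = (8)·(18) − (11)·(1) = 133
since m = R²·185 − 133²:  R² = (17689 + 811) / 185 = 100
R = √100 = 10  ⇒  r_B = 10 − 5 = 5

rB=5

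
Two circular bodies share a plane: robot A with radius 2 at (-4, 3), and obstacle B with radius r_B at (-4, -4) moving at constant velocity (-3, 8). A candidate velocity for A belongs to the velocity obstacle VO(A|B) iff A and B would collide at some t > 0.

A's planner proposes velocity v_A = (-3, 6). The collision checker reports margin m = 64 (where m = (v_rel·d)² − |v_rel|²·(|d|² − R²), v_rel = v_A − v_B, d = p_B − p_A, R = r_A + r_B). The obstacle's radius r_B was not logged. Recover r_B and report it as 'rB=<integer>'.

m = 64
d = (0, -7);  v_rel = (0, -2),  |v_rel|² = 4
v_rel×d = (0)·(-7) − (-2)·(0) = 0
since m = R²·4 − 0²:  R² = (0 + 64) / 4 = 16
R = √16 = 4  ⇒  r_B = 4 − 2 = 2

rB=2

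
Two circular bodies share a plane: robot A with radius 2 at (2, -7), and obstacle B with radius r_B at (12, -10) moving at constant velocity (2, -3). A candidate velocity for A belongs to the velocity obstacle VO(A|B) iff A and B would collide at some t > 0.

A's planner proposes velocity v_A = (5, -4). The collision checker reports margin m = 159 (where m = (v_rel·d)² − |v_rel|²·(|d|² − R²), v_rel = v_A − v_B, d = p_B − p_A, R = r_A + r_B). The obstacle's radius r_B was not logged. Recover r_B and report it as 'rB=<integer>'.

m = 159
d = (10, -3);  v_rel = (3, -1),  |v_rel|² = 10
v_rel×d = (3)·(-3) − (-1)·(10) = 1
since m = R²·10 − 1²:  R² = (1 + 159) / 10 = 16
R = √16 = 4  ⇒  r_B = 4 − 2 = 2

rB=2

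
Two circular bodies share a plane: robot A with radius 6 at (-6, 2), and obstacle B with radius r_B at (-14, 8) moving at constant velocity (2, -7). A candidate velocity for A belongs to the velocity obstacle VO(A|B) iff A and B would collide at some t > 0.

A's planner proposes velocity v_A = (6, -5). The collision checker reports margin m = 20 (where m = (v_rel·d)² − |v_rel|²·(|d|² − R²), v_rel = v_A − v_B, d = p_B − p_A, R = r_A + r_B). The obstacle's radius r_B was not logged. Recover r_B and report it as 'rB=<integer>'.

m = 20
d = (-8, 6);  v_rel = (4, 2),  |v_rel|² = 20
v_rel×d = (4)·(6) − (2)·(-8) = 40
since m = R²·20 − 40²:  R² = (1600 + 20) / 20 = 81
R = √81 = 9  ⇒  r_B = 9 − 6 = 3

rB=3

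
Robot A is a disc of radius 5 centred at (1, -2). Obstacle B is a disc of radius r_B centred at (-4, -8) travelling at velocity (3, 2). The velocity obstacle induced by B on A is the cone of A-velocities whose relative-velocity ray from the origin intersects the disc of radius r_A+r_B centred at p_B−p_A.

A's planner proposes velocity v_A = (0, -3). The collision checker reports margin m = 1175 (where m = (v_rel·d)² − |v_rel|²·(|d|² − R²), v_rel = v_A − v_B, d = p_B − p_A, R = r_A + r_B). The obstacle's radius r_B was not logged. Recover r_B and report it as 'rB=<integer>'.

m = 1175
d = (-5, -6);  v_rel = (-3, -5),  |v_rel|² = 34
v_rel×d = (-3)·(-6) − (-5)·(-5) = -7
since m = R²·34 − (-7)²:  R² = (49 + 1175) / 34 = 36
R = √36 = 6  ⇒  r_B = 6 − 5 = 1

rB=1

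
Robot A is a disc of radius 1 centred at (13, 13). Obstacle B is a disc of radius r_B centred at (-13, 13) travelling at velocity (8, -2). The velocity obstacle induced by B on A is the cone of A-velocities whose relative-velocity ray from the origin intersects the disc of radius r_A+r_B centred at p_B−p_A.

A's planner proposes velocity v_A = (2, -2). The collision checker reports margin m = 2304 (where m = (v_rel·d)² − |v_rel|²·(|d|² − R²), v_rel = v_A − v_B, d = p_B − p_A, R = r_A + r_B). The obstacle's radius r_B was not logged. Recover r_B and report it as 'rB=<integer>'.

m = 2304
d = (-26, 0);  v_rel = (-6, 0),  |v_rel|² = 36
v_rel×d = (-6)·(0) − (0)·(-26) = 0
since m = R²·36 − 0²:  R² = (0 + 2304) / 36 = 64
R = √64 = 8  ⇒  r_B = 8 − 1 = 7

rB=7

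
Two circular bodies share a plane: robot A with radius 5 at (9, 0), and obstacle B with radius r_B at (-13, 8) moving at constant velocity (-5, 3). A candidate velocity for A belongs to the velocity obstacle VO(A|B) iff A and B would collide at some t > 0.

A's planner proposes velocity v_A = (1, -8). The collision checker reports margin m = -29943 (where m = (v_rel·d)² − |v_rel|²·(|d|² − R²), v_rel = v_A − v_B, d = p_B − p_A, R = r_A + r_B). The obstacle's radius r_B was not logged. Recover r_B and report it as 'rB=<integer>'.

m = -29943
d = (-22, 8);  v_rel = (6, -11),  |v_rel|² = 157
v_rel×d = (6)·(8) − (-11)·(-22) = -194
since m = R²·157 − (-194)²:  R² = (37636 + -29943) / 157 = 49
R = √49 = 7  ⇒  r_B = 7 − 5 = 2

rB=2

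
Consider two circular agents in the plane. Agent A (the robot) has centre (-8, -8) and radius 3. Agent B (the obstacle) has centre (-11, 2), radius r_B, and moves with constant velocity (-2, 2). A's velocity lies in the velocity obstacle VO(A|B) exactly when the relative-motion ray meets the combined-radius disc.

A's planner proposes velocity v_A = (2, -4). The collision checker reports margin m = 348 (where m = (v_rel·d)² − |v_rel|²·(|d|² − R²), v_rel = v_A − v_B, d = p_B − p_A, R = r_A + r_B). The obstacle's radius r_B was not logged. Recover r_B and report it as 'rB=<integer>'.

m = 348
d = (-3, 10);  v_rel = (4, -6),  |v_rel|² = 52
v_rel×d = (4)·(10) − (-6)·(-3) = 22
since m = R²·52 − 22²:  R² = (484 + 348) / 52 = 16
R = √16 = 4  ⇒  r_B = 4 − 3 = 1

rB=1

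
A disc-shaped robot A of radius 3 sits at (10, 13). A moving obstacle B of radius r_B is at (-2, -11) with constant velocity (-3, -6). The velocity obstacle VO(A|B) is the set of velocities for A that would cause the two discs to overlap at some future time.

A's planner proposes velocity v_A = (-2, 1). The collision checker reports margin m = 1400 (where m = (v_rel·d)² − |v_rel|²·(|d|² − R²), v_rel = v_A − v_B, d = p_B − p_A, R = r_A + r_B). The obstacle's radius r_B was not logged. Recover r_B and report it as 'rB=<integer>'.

m = 1400
d = (-12, -24);  v_rel = (1, 7),  |v_rel|² = 50
v_rel×d = (1)·(-24) − (7)·(-12) = 60
since m = R²·50 − 60²:  R² = (3600 + 1400) / 50 = 100
R = √100 = 10  ⇒  r_B = 10 − 3 = 7

rB=7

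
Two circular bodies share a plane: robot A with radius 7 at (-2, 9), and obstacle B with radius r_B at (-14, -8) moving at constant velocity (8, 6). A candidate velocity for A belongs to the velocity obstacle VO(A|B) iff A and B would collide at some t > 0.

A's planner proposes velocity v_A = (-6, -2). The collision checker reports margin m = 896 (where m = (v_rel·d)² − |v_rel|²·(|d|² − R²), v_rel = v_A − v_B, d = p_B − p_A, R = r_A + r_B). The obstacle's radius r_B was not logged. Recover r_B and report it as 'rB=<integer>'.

m = 896
d = (-12, -17);  v_rel = (-14, -8),  |v_rel|² = 260
v_rel×d = (-14)·(-17) − (-8)·(-12) = 142
since m = R²·260 − 142²:  R² = (20164 + 896) / 260 = 81
R = √81 = 9  ⇒  r_B = 9 − 7 = 2

rB=2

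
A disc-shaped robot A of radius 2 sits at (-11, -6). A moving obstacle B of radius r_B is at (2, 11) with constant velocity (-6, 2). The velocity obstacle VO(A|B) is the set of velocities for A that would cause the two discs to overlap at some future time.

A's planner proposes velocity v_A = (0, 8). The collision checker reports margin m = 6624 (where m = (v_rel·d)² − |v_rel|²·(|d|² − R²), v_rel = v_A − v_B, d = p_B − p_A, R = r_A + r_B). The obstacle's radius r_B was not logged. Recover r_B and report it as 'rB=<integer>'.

m = 6624
d = (13, 17);  v_rel = (6, 6),  |v_rel|² = 72
v_rel×d = (6)·(17) − (6)·(13) = 24
since m = R²·72 − 24²:  R² = (576 + 6624) / 72 = 100
R = √100 = 10  ⇒  r_B = 10 − 2 = 8

rB=8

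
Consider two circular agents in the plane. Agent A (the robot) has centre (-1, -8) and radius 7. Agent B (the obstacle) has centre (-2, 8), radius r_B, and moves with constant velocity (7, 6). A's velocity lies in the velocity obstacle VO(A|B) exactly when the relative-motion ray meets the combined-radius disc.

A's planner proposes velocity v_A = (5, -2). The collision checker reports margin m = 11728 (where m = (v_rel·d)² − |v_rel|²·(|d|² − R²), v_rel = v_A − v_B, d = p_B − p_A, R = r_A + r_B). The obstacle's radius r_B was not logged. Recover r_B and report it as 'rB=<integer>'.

m = 11728
d = (-1, 16);  v_rel = (-2, -8),  |v_rel|² = 68
v_rel×d = (-2)·(16) − (-8)·(-1) = -40
since m = R²·68 − (-40)²:  R² = (1600 + 11728) / 68 = 196
R = √196 = 14  ⇒  r_B = 14 − 7 = 7

rB=7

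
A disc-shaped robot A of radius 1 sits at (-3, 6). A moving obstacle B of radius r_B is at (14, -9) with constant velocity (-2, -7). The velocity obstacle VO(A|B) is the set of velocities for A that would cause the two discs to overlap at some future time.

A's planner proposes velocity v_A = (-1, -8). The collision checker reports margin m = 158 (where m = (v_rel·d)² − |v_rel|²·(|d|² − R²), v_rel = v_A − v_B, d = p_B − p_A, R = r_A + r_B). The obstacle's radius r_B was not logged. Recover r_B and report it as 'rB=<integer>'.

m = 158
d = (17, -15);  v_rel = (1, -1),  |v_rel|² = 2
v_rel×d = (1)·(-15) − (-1)·(17) = 2
since m = R²·2 − 2²:  R² = (4 + 158) / 2 = 81
R = √81 = 9  ⇒  r_B = 9 − 1 = 8

rB=8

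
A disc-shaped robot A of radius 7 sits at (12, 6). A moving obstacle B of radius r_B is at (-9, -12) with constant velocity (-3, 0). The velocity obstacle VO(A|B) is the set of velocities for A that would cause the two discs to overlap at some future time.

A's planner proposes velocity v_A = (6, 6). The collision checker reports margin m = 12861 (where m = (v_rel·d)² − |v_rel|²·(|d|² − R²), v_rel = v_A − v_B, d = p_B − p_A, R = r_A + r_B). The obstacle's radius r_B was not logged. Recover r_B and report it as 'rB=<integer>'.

m = 12861
d = (-21, -18);  v_rel = (9, 6),  |v_rel|² = 117
v_rel×d = (9)·(-18) − (6)·(-21) = -36
since m = R²·117 − (-36)²:  R² = (1296 + 12861) / 117 = 121
R = √121 = 11  ⇒  r_B = 11 − 7 = 4

rB=4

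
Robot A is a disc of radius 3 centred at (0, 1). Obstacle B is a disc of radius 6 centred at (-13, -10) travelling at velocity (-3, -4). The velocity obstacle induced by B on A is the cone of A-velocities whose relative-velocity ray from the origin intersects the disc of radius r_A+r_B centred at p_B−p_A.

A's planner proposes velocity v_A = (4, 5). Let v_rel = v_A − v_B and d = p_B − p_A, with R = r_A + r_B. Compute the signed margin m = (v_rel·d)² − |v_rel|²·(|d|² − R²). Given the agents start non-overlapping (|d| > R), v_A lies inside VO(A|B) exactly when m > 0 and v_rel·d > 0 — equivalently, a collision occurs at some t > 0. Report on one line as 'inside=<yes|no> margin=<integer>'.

d = (-13, -11),  |d|² = 290;  R = 3+6 = 9,  c = 290−9² = 209
v_rel = (7, 9),  |v_rel|² = 130;  v_rel·d = (7)·(-13) + (9)·(-11) = -190
130·t² + 380·t + 209 = 0  ⇒  m = (-190)² − 130·209 = 8930
m = 8930 > 0,  v_rel·d = -190 < 0  ⇒  outside

inside=no margin=8930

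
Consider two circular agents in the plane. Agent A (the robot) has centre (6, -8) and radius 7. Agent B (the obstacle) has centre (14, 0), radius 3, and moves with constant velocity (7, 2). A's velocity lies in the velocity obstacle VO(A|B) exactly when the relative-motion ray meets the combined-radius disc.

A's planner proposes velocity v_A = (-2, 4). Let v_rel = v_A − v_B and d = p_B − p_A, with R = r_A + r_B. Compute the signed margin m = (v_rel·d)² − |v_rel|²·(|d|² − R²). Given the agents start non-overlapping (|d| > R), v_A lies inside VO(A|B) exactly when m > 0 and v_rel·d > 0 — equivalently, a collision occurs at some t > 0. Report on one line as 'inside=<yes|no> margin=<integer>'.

d = (8, 8),  |d|² = 128;  R = 7+3 = 10,  c = 128−10² = 28
v_rel = (-9, 2),  |v_rel|² = 85;  v_rel·d = (-9)·(8) + (2)·(8) = -56
85·t² + 112·t + 28 = 0  ⇒  m = (-56)² − 85·28 = 756
m = 756 > 0,  v_rel·d = -56 < 0  ⇒  outside

inside=no margin=756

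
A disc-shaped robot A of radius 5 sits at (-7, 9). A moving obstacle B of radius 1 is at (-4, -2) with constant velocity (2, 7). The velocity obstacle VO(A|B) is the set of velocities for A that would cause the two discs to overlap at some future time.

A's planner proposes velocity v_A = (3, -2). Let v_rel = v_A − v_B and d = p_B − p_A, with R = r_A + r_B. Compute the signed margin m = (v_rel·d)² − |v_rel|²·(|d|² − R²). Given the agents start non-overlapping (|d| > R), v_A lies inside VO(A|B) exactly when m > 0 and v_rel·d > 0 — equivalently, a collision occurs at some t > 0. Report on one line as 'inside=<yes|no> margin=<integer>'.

d = (3, -11),  |d|² = 130;  R = 5+1 = 6,  c = 130−6² = 94
v_rel = (1, -9),  |v_rel|² = 82;  v_rel·d = (1)·(3) + (-9)·(-11) = 102
82·t² − 204·t + 94 = 0  ⇒  m = 102² − 82·94 = 2696
m = 2696 > 0,  v_rel·d = 102 > 0  ⇒  inside

inside=yes margin=2696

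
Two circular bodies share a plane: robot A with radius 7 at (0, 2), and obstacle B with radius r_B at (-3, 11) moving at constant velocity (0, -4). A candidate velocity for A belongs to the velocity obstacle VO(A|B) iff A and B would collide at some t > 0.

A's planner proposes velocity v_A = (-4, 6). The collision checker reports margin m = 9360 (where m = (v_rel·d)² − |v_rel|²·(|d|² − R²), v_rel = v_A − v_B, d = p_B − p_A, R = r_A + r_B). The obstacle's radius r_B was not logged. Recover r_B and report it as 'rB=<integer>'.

m = 9360
d = (-3, 9);  v_rel = (-4, 10),  |v_rel|² = 116
v_rel×d = (-4)·(9) − (10)·(-3) = -6
since m = R²·116 − (-6)²:  R² = (36 + 9360) / 116 = 81
R = √81 = 9  ⇒  r_B = 9 − 7 = 2

rB=2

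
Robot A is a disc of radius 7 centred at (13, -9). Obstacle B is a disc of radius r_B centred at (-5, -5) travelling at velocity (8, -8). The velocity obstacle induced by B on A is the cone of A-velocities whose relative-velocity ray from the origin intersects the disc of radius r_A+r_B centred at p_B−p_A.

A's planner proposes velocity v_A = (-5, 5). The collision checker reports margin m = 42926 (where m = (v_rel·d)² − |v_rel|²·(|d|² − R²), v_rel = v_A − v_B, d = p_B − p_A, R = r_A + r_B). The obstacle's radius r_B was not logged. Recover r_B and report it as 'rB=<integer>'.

m = 42926
d = (-18, 4);  v_rel = (-13, 13),  |v_rel|² = 338
v_rel×d = (-13)·(4) − (13)·(-18) = 182
since m = R²·338 − 182²:  R² = (33124 + 42926) / 338 = 225
R = √225 = 15  ⇒  r_B = 15 − 7 = 8

rB=8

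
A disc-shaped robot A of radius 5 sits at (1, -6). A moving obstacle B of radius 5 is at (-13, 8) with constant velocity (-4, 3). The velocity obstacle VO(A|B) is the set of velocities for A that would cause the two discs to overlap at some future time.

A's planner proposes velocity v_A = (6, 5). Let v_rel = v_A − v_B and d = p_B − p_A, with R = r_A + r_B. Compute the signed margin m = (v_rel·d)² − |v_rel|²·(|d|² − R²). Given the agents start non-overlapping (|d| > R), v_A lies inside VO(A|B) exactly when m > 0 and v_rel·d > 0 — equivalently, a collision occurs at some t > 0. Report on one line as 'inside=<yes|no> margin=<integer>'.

d = (-14, 14),  |d|² = 392;  R = 5+5 = 10,  c = 392−10² = 292
v_rel = (10, 2),  |v_rel|² = 104;  v_rel·d = (10)·(-14) + (2)·(14) = -112
104·t² + 224·t + 292 = 0  ⇒  m = (-112)² − 104·292 = -17824
m = -17824 < 0,  v_rel·d = -112 < 0  ⇒  outside

inside=no margin=-17824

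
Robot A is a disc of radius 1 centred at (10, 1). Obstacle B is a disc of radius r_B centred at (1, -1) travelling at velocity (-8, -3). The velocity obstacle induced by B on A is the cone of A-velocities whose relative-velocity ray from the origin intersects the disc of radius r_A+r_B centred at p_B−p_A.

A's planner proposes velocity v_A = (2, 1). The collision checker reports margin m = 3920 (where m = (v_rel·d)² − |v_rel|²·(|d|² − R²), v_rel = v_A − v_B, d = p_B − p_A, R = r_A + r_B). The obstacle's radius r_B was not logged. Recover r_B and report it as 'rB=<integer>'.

m = 3920
d = (-9, -2);  v_rel = (10, 4),  |v_rel|² = 116
v_rel×d = (10)·(-2) − (4)·(-9) = 16
since m = R²·116 − 16²:  R² = (256 + 3920) / 116 = 36
R = √36 = 6  ⇒  r_B = 6 − 1 = 5

rB=5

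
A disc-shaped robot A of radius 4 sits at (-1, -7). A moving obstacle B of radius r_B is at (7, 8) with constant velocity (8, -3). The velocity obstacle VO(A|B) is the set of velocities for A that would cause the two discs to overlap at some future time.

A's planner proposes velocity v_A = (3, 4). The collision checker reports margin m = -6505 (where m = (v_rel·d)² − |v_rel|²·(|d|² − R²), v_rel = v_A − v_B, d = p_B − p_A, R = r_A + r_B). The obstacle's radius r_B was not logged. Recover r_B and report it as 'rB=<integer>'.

m = -6505
d = (8, 15);  v_rel = (-5, 7),  |v_rel|² = 74
v_rel×d = (-5)·(15) − (7)·(8) = -131
since m = R²·74 − (-131)²:  R² = (17161 + -6505) / 74 = 144
R = √144 = 12  ⇒  r_B = 12 − 4 = 8

rB=8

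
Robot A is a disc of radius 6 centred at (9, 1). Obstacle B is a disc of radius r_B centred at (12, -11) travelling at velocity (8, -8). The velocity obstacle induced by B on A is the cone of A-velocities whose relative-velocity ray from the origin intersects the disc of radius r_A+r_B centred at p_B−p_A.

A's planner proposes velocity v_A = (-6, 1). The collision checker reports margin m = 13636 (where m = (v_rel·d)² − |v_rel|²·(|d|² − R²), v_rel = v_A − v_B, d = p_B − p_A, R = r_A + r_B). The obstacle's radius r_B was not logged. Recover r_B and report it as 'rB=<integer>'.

m = 13636
d = (3, -12);  v_rel = (-14, 9),  |v_rel|² = 277
v_rel×d = (-14)·(-12) − (9)·(3) = 141
since m = R²·277 − 141²:  R² = (19881 + 13636) / 277 = 121
R = √121 = 11  ⇒  r_B = 11 − 6 = 5

rB=5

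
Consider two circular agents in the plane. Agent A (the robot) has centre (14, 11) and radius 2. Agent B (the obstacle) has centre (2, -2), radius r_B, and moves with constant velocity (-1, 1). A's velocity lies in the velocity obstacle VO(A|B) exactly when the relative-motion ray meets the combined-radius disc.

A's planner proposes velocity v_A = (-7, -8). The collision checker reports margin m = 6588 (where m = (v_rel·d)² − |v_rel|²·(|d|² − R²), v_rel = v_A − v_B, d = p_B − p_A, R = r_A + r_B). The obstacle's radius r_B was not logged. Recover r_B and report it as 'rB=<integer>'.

m = 6588
d = (-12, -13);  v_rel = (-6, -9),  |v_rel|² = 117
v_rel×d = (-6)·(-13) − (-9)·(-12) = -30
since m = R²·117 − (-30)²:  R² = (900 + 6588) / 117 = 64
R = √64 = 8  ⇒  r_B = 8 − 2 = 6

rB=6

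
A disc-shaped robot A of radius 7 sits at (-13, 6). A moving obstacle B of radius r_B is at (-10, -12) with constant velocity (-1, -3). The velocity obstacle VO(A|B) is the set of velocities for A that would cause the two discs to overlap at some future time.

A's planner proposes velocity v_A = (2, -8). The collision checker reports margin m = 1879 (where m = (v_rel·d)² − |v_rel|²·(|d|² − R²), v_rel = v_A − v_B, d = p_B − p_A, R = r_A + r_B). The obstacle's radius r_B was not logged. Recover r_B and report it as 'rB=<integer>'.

m = 1879
d = (3, -18);  v_rel = (3, -5),  |v_rel|² = 34
v_rel×d = (3)·(-18) − (-5)·(3) = -39
since m = R²·34 − (-39)²:  R² = (1521 + 1879) / 34 = 100
R = √100 = 10  ⇒  r_B = 10 − 7 = 3

rB=3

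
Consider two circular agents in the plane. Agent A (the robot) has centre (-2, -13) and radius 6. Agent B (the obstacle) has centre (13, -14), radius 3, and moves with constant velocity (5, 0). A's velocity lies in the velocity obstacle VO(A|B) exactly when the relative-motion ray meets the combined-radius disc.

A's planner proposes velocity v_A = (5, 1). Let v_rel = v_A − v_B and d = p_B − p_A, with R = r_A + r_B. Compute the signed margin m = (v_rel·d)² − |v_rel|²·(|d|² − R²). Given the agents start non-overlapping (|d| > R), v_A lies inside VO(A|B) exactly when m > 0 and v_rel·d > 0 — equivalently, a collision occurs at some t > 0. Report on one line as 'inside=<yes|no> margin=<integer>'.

d = (15, -1),  |d|² = 226;  R = 6+3 = 9,  c = 226−9² = 145
v_rel = (0, 1),  |v_rel|² = 1;  v_rel·d = (0)·(15) + (1)·(-1) = -1
1·t² + 2·t + 145 = 0  ⇒  m = (-1)² − 1·145 = -144
m = -144 < 0,  v_rel·d = -1 < 0  ⇒  outside

inside=no margin=-144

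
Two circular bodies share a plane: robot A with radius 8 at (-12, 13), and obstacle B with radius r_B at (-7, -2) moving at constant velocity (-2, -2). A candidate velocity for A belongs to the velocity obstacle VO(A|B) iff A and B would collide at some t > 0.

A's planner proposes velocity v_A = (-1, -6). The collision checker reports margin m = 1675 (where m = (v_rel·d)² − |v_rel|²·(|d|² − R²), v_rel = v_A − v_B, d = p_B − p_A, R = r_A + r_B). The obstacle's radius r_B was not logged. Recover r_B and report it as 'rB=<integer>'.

m = 1675
d = (5, -15);  v_rel = (1, -4),  |v_rel|² = 17
v_rel×d = (1)·(-15) − (-4)·(5) = 5
since m = R²·17 − 5²:  R² = (25 + 1675) / 17 = 100
R = √100 = 10  ⇒  r_B = 10 − 8 = 2

rB=2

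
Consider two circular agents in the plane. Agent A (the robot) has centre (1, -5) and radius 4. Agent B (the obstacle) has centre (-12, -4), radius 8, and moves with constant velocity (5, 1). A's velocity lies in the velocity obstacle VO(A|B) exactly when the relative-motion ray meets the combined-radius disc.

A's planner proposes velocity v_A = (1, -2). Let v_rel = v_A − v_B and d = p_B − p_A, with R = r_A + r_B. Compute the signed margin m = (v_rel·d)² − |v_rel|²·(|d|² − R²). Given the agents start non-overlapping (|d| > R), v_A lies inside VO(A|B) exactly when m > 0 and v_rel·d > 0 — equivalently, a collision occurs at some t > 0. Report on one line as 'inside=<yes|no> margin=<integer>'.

d = (-13, 1),  |d|² = 170;  R = 4+8 = 12,  c = 170−12² = 26
v_rel = (-4, -3),  |v_rel|² = 25;  v_rel·d = (-4)·(-13) + (-3)·(1) = 49
25·t² − 98·t + 26 = 0  ⇒  m = 49² − 25·26 = 1751
m = 1751 > 0,  v_rel·d = 49 > 0  ⇒  inside

inside=yes margin=1751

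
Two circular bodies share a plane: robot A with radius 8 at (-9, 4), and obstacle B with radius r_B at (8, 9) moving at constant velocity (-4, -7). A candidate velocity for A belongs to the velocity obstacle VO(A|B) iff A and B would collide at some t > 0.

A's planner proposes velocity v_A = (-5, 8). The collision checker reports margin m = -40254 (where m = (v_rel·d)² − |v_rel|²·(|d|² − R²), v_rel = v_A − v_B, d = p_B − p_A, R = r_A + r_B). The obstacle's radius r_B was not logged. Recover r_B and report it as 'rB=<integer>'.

m = -40254
d = (17, 5);  v_rel = (-1, 15),  |v_rel|² = 226
v_rel×d = (-1)·(5) − (15)·(17) = -260
since m = R²·226 − (-260)²:  R² = (67600 + -40254) / 226 = 121
R = √121 = 11  ⇒  r_B = 11 − 8 = 3

rB=3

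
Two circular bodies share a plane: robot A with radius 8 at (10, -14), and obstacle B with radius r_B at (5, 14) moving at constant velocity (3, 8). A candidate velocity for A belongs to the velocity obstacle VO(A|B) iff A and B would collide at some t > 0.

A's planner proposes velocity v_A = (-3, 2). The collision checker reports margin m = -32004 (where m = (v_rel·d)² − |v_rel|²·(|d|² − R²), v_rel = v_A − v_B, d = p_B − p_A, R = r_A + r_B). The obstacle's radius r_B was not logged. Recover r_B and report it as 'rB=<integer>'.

m = -32004
d = (-5, 28);  v_rel = (-6, -6),  |v_rel|² = 72
v_rel×d = (-6)·(28) − (-6)·(-5) = -198
since m = R²·72 − (-198)²:  R² = (39204 + -32004) / 72 = 100
R = √100 = 10  ⇒  r_B = 10 − 8 = 2

rB=2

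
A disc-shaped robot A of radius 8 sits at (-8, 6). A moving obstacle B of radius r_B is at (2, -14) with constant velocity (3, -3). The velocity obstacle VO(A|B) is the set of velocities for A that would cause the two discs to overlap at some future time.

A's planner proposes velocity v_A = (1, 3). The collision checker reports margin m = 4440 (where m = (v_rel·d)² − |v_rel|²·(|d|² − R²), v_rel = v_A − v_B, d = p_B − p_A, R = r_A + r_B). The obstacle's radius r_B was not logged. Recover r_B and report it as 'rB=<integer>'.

m = 4440
d = (10, -20);  v_rel = (-2, 6),  |v_rel|² = 40
v_rel×d = (-2)·(-20) − (6)·(10) = -20
since m = R²·40 − (-20)²:  R² = (400 + 4440) / 40 = 121
R = √121 = 11  ⇒  r_B = 11 − 8 = 3

rB=3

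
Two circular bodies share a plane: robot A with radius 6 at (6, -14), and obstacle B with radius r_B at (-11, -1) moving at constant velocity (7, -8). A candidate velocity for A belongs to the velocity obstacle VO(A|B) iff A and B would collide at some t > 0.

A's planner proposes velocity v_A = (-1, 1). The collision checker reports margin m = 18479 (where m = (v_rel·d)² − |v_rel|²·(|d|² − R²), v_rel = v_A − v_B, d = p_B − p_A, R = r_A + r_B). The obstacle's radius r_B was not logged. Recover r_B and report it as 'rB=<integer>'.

m = 18479
d = (-17, 13);  v_rel = (-8, 9),  |v_rel|² = 145
v_rel×d = (-8)·(13) − (9)·(-17) = 49
since m = R²·145 − 49²:  R² = (2401 + 18479) / 145 = 144
R = √144 = 12  ⇒  r_B = 12 − 6 = 6

rB=6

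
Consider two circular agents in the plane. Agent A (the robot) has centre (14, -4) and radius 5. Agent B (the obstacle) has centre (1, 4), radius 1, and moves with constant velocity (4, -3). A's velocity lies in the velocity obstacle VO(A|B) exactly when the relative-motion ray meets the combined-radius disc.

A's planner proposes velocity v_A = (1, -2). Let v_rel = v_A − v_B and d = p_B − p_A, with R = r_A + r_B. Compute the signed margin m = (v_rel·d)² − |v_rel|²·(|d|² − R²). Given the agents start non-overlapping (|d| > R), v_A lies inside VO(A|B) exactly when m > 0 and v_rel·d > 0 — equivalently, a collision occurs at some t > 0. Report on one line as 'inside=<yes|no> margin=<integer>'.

d = (-13, 8),  |d|² = 233;  R = 5+1 = 6,  c = 233−6² = 197
v_rel = (-3, 1),  |v_rel|² = 10;  v_rel·d = (-3)·(-13) + (1)·(8) = 47
10·t² − 94·t + 197 = 0  ⇒  m = 47² − 10·197 = 239
m = 239 > 0,  v_rel·d = 47 > 0  ⇒  inside

inside=yes margin=239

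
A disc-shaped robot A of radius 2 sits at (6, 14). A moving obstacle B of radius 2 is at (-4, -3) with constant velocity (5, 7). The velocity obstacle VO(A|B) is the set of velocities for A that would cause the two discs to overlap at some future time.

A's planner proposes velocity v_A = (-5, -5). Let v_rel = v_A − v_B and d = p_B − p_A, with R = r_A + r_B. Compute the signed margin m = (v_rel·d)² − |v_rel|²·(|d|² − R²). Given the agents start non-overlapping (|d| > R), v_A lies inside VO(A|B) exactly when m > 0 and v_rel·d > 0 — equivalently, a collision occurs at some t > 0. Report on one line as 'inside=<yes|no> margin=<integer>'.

d = (-10, -17),  |d|² = 389;  R = 2+2 = 4,  c = 389−4² = 373
v_rel = (-10, -12),  |v_rel|² = 244;  v_rel·d = (-10)·(-10) + (-12)·(-17) = 304
244·t² − 608·t + 373 = 0  ⇒  m = 304² − 244·373 = 1404
m = 1404 > 0,  v_rel·d = 304 > 0  ⇒  inside

inside=yes margin=1404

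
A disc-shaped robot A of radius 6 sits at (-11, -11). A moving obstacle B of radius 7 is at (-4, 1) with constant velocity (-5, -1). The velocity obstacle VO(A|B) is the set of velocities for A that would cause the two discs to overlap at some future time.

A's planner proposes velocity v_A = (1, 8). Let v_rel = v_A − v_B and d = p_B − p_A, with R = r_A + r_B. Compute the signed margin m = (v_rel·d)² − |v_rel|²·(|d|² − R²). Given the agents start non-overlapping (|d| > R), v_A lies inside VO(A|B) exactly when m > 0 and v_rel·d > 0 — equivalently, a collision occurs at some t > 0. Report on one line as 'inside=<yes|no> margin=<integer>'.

d = (7, 12),  |d|² = 193;  R = 6+7 = 13,  c = 193−13² = 24
v_rel = (6, 9),  |v_rel|² = 117;  v_rel·d = (6)·(7) + (9)·(12) = 150
117·t² − 300·t + 24 = 0  ⇒  m = 150² − 117·24 = 19692
m = 19692 > 0,  v_rel·d = 150 > 0  ⇒  inside

inside=yes margin=19692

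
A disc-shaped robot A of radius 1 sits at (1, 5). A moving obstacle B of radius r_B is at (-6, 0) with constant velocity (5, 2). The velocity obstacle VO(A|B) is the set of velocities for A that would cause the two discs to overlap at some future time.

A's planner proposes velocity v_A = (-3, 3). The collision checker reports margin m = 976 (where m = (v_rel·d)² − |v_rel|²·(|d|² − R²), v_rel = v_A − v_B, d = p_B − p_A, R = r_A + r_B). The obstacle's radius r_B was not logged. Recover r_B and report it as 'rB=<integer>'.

m = 976
d = (-7, -5);  v_rel = (-8, 1),  |v_rel|² = 65
v_rel×d = (-8)·(-5) − (1)·(-7) = 47
since m = R²·65 − 47²:  R² = (2209 + 976) / 65 = 49
R = √49 = 7  ⇒  r_B = 7 − 1 = 6

rB=6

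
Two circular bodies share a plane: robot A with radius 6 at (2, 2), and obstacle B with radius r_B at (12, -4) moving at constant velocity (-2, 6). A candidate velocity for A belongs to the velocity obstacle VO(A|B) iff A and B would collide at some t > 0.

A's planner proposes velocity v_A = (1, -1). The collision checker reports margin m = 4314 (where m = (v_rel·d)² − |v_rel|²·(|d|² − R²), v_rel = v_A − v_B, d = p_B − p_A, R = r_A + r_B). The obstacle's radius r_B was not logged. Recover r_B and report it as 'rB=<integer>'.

m = 4314
d = (10, -6);  v_rel = (3, -7),  |v_rel|² = 58
v_rel×d = (3)·(-6) − (-7)·(10) = 52
since m = R²·58 − 52²:  R² = (2704 + 4314) / 58 = 121
R = √121 = 11  ⇒  r_B = 11 − 6 = 5

rB=5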